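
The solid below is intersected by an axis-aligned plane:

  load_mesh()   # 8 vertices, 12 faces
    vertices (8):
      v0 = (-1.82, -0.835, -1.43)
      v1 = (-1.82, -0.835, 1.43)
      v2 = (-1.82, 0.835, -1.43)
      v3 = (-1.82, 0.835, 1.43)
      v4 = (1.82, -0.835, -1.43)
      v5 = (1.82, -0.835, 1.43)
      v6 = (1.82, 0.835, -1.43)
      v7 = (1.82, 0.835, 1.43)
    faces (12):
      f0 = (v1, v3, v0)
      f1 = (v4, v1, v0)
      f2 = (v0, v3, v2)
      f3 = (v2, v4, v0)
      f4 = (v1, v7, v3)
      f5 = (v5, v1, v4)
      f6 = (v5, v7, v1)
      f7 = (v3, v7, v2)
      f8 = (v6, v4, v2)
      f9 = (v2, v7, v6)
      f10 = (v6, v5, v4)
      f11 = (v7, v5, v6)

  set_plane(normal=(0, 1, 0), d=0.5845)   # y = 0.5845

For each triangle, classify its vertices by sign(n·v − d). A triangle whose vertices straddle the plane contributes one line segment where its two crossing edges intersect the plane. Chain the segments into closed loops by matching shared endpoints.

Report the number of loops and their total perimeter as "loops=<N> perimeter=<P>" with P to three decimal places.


loops=1 perimeter=13.000

Straddling triangles (8 of 12):
  (v1,v3,v0) [-+-] → (-1.82, 0.5845, 1.43)–(-1.82, 0.5845, 1.001)  len=0.4290
  (v0,v3,v2) [-++] → (-1.82, 0.5845, 1.001)–(-1.82, 0.5845, -1.43)  len=2.4310
  (v2,v4,v0) [+--] → (-1.274, 0.5845, -1.43)–(-1.82, 0.5845, -1.43)  len=0.5460
  (v1,v7,v3) [-++] → (1.274, 0.5845, 1.43)–(-1.82, 0.5845, 1.43)  len=3.0940
  (v5,v7,v1) [-+-] → (1.82, 0.5845, 1.43)–(1.274, 0.5845, 1.43)  len=0.5460
  (v6,v4,v2) [+-+] → (1.82, 0.5845, -1.43)–(-1.274, 0.5845, -1.43)  len=3.0940
  (v6,v5,v4) [+--] → (1.82, 0.5845, -1.001)–(1.82, 0.5845, -1.43)  len=0.4290
  (v7,v5,v6) [+-+] → (1.82, 0.5845, 1.43)–(1.82, 0.5845, -1.001)  len=2.4310

Chained into 1 loop(s):
  loop 1: 8 segments, perimeter = 13.0000
Total perimeter = 13.000


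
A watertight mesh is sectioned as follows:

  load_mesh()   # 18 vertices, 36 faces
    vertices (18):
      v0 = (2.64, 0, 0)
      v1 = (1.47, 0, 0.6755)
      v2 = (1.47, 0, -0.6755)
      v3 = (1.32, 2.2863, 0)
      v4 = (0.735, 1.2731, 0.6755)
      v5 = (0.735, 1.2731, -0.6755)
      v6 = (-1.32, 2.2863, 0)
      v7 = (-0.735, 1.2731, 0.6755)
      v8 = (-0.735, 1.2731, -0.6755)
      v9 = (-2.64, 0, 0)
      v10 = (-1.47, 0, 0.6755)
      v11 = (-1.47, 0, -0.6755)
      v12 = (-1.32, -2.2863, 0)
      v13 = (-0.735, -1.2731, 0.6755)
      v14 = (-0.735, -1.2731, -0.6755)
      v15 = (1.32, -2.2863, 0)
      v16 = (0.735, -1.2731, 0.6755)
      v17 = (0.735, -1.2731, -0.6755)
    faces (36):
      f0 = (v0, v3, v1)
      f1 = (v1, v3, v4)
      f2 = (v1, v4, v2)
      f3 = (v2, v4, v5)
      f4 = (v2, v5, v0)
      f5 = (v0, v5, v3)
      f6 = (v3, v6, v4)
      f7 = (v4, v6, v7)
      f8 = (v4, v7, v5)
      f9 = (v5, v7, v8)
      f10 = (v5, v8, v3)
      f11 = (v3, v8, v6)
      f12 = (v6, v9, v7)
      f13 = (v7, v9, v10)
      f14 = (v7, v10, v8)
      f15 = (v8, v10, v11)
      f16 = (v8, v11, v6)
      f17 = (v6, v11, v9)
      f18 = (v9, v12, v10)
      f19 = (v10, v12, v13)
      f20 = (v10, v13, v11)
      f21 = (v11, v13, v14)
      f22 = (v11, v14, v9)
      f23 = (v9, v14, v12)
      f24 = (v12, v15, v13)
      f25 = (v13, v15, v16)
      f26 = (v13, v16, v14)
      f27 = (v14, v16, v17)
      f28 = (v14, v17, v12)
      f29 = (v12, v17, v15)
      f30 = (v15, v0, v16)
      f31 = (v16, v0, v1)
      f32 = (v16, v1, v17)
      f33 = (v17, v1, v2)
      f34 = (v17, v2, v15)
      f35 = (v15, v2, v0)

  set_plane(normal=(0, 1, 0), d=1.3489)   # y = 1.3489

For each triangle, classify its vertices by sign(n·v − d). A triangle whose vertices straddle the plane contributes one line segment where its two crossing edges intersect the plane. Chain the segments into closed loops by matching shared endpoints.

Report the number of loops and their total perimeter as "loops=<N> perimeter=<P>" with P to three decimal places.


Straddling triangles (10 of 36):
  (v0,v3,v1) [-+-] → (1.86121, 1.3489, 0)–(1.3815, 1.3489, 0.27696)  len=0.5539
  (v1,v3,v4) [-+-] → (1.3815, 1.3489, 0.27696)–(0.778765, 1.3489, 0.624964)  len=0.6960
  (v0,v5,v3) [--+] → (0.778765, 1.3489, -0.624964)–(1.86121, 1.3489, 0)  len=1.2499
  (v3,v6,v4) [++-] → (0.58126, 1.3489, 0.624964)–(0.778765, 1.3489, 0.624964)  len=0.1975
  (v4,v6,v7) [-+-] → (0.58126, 1.3489, 0.624964)–(-0.778765, 1.3489, 0.624964)  len=1.3600
  (v5,v8,v3) [--+] → (-0.58126, 1.3489, -0.624964)–(0.778765, 1.3489, -0.624964)  len=1.3600
  (v3,v8,v6) [+-+] → (-0.58126, 1.3489, -0.624964)–(-0.778765, 1.3489, -0.624964)  len=0.1975
  (v6,v9,v7) [+--] → (-1.86121, 1.3489, 0)–(-0.778765, 1.3489, 0.624964)  len=1.2499
  (v8,v11,v6) [--+] → (-1.3815, 1.3489, -0.27696)–(-0.778765, 1.3489, -0.624964)  len=0.6960
  (v6,v11,v9) [+--] → (-1.3815, 1.3489, -0.27696)–(-1.86121, 1.3489, 0)  len=0.5539

Chained into 1 loop(s):
  loop 1: 10 segments, perimeter = 8.1147
Total perimeter = 8.115

loops=1 perimeter=8.115


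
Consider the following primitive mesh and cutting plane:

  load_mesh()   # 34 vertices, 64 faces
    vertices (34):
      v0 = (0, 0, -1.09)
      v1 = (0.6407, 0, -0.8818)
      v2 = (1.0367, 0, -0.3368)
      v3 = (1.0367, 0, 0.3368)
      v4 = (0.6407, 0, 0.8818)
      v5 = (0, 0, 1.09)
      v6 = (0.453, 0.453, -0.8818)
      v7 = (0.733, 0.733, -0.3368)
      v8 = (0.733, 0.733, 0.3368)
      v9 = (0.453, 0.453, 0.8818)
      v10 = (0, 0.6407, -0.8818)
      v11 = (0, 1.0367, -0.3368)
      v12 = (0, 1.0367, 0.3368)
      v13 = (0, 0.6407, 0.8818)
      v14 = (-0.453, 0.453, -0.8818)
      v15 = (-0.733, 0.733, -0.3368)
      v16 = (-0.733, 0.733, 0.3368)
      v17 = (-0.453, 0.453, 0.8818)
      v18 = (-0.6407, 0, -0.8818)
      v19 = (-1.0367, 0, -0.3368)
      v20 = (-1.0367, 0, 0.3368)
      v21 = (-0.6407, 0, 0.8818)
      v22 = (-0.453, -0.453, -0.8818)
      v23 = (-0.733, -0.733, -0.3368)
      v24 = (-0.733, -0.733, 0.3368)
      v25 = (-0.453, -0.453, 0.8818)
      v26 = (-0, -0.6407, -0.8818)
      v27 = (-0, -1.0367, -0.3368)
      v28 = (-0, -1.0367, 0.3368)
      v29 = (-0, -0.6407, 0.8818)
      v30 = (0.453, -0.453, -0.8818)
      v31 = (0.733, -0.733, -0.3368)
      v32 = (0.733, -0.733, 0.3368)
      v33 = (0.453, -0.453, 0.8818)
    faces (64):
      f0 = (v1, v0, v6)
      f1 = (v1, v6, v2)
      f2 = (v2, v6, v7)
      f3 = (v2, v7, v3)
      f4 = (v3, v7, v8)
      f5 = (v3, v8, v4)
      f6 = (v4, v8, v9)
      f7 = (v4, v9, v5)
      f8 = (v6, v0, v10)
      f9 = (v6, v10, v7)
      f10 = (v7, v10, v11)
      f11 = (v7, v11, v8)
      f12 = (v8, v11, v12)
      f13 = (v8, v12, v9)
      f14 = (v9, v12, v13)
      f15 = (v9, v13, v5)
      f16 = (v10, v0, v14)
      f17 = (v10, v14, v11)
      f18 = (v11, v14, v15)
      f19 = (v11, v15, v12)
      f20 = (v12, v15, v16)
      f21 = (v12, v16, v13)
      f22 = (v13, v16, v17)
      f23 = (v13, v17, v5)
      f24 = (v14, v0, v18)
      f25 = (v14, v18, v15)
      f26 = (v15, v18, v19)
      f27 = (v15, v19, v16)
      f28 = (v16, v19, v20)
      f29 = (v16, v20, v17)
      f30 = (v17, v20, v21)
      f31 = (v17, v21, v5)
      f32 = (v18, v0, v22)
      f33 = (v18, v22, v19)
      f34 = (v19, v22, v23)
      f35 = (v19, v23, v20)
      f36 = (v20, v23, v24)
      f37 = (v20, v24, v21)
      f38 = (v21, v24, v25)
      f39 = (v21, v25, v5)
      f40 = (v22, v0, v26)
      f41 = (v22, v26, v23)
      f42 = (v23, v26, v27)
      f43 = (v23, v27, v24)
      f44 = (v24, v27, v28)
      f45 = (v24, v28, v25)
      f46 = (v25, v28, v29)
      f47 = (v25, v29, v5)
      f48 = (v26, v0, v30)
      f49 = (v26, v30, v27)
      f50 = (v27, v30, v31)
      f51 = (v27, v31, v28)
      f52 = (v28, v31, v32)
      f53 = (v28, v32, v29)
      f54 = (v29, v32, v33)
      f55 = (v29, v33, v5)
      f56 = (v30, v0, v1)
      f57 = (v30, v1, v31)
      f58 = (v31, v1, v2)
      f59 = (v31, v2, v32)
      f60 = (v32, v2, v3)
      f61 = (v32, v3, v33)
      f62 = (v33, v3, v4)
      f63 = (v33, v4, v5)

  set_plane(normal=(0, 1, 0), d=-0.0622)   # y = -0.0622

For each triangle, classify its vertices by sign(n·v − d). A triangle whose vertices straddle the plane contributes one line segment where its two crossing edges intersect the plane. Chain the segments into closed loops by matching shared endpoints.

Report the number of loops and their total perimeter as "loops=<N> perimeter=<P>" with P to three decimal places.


loops=1 perimeter=6.618

Straddling triangles (20 of 64):
  (v18,v0,v22) [++-] → (-0.0622, -0.0622, -1.06141)–(-0.614928, -0.0622, -0.8818)  len=0.5812
  (v18,v22,v19) [+-+] → (-0.614928, -0.0622, -0.8818)–(-0.956554, -0.0622, -0.411632)  len=0.5812
  (v19,v22,v23) [+--] → (-0.956554, -0.0622, -0.411632)–(-1.01093, -0.0622, -0.3368)  len=0.0925
  (v19,v23,v20) [+-+] → (-1.01093, -0.0622, -0.3368)–(-1.01093, -0.0622, 0.27964)  len=0.6164
  (v20,v23,v24) [+--] → (-1.01093, -0.0622, 0.27964)–(-1.01093, -0.0622, 0.3368)  len=0.0572
  (v20,v24,v21) [+-+] → (-1.01093, -0.0622, 0.3368)–(-0.648532, -0.0622, 0.835553)  len=0.6165
  (v21,v24,v25) [+--] → (-0.648532, -0.0622, 0.835553)–(-0.614928, -0.0622, 0.8818)  len=0.0572
  (v21,v25,v5) [+-+] → (-0.614928, -0.0622, 0.8818)–(-0.0622, -0.0622, 1.06141)  len=0.5812
  (v22,v0,v26) [-+-] → (-0.0622, -0.0622, -1.06141)–(0, -0.0622, -1.06979)  len=0.0628
  (v25,v29,v5) [--+] → (0, -0.0622, 1.06979)–(-0.0622, -0.0622, 1.06141)  len=0.0628
  (v26,v0,v30) [-+-] → (0, -0.0622, -1.06979)–(0.0622, -0.0622, -1.06141)  len=0.0628
  (v29,v33,v5) [--+] → (0.0622, -0.0622, 1.06141)–(0, -0.0622, 1.06979)  len=0.0628
  (v30,v0,v1) [-++] → (0.0622, -0.0622, -1.06141)–(0.614928, -0.0622, -0.8818)  len=0.5812
  (v30,v1,v31) [-+-] → (0.614928, -0.0622, -0.8818)–(0.648532, -0.0622, -0.835553)  len=0.0572
  (v31,v1,v2) [-++] → (0.648532, -0.0622, -0.835553)–(1.01093, -0.0622, -0.3368)  len=0.6165
  (v31,v2,v32) [-+-] → (1.01093, -0.0622, -0.3368)–(1.01093, -0.0622, -0.27964)  len=0.0572
  (v32,v2,v3) [-++] → (1.01093, -0.0622, -0.27964)–(1.01093, -0.0622, 0.3368)  len=0.6164
  (v32,v3,v33) [-+-] → (1.01093, -0.0622, 0.3368)–(0.956554, -0.0622, 0.411632)  len=0.0925
  (v33,v3,v4) [-++] → (0.956554, -0.0622, 0.411632)–(0.614928, -0.0622, 0.8818)  len=0.5812
  (v33,v4,v5) [-++] → (0.614928, -0.0622, 0.8818)–(0.0622, -0.0622, 1.06141)  len=0.5812

Chained into 1 loop(s):
  loop 1: 20 segments, perimeter = 6.6177
Total perimeter = 6.618


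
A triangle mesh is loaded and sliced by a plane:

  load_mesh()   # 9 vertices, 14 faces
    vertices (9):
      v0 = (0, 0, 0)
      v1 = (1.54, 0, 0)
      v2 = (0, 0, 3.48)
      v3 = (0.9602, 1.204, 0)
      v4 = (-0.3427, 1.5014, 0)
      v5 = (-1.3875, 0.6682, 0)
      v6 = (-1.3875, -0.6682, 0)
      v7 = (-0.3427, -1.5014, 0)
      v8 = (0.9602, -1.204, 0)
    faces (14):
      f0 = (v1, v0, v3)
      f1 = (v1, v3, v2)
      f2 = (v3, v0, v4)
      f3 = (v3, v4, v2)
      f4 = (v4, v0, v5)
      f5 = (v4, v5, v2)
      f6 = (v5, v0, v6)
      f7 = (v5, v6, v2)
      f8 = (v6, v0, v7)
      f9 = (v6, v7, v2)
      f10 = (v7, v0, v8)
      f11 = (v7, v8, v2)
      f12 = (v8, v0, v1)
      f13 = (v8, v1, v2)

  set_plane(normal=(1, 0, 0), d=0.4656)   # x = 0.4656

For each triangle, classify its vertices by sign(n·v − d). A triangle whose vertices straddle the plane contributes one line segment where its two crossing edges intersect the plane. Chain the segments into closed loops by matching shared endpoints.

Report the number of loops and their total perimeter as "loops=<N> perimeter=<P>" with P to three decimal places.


loops=1 perimeter=8.233

Straddling triangles (8 of 14):
  (v1,v0,v3) [+-+] → (0.4656, 0, 0)–(0.4656, 0.583818, 0)  len=0.5838
  (v1,v3,v2) [++-] → (0.4656, 0.583818, 1.79255)–(0.4656, 0, 2.42786)  len=0.8628
  (v3,v0,v4) [+--] → (0.4656, 0.583818, 0)–(0.4656, 1.3169, 0)  len=0.7331
  (v3,v4,v2) [+--] → (0.4656, 1.3169, 0)–(0.4656, 0.583818, 1.79255)  len=1.9367
  (v7,v0,v8) [--+] → (0.4656, -0.583818, 0)–(0.4656, -1.3169, 0)  len=0.7331
  (v7,v8,v2) [-+-] → (0.4656, -1.3169, 0)–(0.4656, -0.583818, 1.79255)  len=1.9367
  (v8,v0,v1) [+-+] → (0.4656, -0.583818, 0)–(0.4656, 0, 0)  len=0.5838
  (v8,v1,v2) [++-] → (0.4656, 0, 2.42786)–(0.4656, -0.583818, 1.79255)  len=0.8628

Chained into 1 loop(s):
  loop 1: 8 segments, perimeter = 8.2328
Total perimeter = 8.233


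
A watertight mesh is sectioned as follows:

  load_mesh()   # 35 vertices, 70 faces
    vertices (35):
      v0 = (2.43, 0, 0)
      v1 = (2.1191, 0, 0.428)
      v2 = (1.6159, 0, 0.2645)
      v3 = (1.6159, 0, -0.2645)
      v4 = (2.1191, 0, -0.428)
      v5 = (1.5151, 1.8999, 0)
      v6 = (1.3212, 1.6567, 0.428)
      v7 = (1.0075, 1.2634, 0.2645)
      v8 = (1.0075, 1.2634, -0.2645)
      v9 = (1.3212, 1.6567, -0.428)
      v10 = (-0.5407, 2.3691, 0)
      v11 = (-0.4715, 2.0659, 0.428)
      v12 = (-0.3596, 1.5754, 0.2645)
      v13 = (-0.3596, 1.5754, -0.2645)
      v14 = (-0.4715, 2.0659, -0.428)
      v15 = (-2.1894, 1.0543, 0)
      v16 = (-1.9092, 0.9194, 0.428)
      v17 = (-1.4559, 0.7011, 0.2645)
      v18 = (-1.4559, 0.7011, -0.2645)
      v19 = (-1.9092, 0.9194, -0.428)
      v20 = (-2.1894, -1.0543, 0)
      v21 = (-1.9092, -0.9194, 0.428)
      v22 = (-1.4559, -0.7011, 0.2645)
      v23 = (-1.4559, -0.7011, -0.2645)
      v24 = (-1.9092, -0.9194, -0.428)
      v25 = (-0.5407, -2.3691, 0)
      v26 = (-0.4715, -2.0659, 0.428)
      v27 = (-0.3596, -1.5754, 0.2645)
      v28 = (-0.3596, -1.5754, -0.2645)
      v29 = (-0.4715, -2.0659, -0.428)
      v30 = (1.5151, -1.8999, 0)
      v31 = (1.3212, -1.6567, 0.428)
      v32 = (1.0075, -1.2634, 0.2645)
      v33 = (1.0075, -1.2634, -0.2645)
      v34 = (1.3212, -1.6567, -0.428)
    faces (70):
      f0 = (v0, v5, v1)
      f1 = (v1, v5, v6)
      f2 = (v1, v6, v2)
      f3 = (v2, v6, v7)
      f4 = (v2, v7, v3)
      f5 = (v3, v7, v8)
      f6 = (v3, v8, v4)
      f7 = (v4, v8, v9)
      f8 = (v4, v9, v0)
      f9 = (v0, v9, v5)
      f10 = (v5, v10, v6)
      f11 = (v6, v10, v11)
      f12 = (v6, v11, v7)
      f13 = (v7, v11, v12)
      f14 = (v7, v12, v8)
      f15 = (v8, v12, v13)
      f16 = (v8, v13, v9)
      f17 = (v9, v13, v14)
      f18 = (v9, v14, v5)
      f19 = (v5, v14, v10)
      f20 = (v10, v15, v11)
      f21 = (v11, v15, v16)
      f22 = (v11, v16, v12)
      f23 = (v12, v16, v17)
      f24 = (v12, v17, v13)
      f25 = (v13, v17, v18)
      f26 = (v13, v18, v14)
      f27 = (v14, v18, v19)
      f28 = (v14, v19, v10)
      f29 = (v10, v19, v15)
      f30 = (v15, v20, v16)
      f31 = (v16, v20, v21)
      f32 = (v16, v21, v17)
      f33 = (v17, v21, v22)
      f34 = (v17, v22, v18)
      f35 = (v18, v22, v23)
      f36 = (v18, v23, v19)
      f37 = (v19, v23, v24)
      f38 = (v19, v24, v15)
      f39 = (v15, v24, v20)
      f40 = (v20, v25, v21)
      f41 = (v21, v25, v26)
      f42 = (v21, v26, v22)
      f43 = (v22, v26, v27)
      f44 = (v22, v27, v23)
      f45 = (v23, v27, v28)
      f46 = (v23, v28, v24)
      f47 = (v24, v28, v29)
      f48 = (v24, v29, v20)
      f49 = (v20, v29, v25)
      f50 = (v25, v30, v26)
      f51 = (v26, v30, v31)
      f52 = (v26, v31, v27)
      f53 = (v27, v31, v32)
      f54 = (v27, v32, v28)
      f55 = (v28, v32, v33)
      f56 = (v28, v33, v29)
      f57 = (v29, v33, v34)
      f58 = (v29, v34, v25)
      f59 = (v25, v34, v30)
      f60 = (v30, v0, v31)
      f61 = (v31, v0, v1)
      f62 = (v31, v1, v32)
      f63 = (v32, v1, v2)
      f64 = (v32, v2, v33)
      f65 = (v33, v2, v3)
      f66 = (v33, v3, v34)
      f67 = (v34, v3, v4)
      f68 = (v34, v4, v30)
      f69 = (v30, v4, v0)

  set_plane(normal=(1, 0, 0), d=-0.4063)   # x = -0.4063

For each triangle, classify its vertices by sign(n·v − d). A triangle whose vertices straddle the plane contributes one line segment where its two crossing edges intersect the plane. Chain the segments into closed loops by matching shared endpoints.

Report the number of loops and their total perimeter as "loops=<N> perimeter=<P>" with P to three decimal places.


loops=2 perimeter=5.274

Straddling triangles (24 of 70):
  (v5,v10,v6) [+-+] → (-0.4063, 2.33843, 0)–(-0.4063, 2.31768, 0.0308949)  len=0.0372
  (v6,v10,v11) [+--] → (-0.4063, 2.31768, 0.0308949)–(-0.4063, 2.05102, 0.428)  len=0.4783
  (v6,v11,v7) [+-+] → (-0.4063, 2.05102, 0.428)–(-0.4063, 2.03052, 0.420792)  len=0.0217
  (v7,v11,v12) [+-+] → (-0.4063, 2.03052, 0.420792)–(-0.4063, 1.7801, 0.332735)  len=0.2655
  (v9,v13,v14) [++-] → (-0.4063, 1.7801, -0.332735)–(-0.4063, 2.05102, -0.428)  len=0.2872
  (v9,v14,v5) [+-+] → (-0.4063, 2.05102, -0.428)–(-0.4063, 2.06045, -0.413953)  len=0.0169
  (v5,v14,v10) [+--] → (-0.4063, 2.06045, -0.413953)–(-0.4063, 2.33843, 0)  len=0.4986
  (v11,v16,v12) [--+] → (-0.4063, 1.55563, 0.269427)–(-0.4063, 1.7801, 0.332735)  len=0.2332
  (v12,v16,v17) [+--] → (-0.4063, 1.55563, 0.269427)–(-0.4063, 1.53816, 0.2645)  len=0.0182
  (v12,v17,v13) [+-+] → (-0.4063, 1.53816, 0.2645)–(-0.4063, 1.53816, -0.241966)  len=0.5065
  (v13,v17,v18) [+--] → (-0.4063, 1.53816, -0.241966)–(-0.4063, 1.53816, -0.2645)  len=0.0225
  (v13,v18,v14) [+--] → (-0.4063, 1.53816, -0.2645)–(-0.4063, 1.7801, -0.332735)  len=0.2514
  (v22,v26,v27) [--+] → (-0.4063, -1.7801, 0.332735)–(-0.4063, -1.53816, 0.2645)  len=0.2514
  (v22,v27,v23) [-+-] → (-0.4063, -1.53816, 0.2645)–(-0.4063, -1.53816, 0.241966)  len=0.0225
  (v23,v27,v28) [-++] → (-0.4063, -1.53816, 0.241966)–(-0.4063, -1.53816, -0.2645)  len=0.5065
  (v23,v28,v24) [-+-] → (-0.4063, -1.53816, -0.2645)–(-0.4063, -1.55563, -0.269427)  len=0.0182
  (v24,v28,v29) [-+-] → (-0.4063, -1.55563, -0.269427)–(-0.4063, -1.7801, -0.332735)  len=0.2332
  (v25,v30,v26) [-+-] → (-0.4063, -2.33843, 0)–(-0.4063, -2.06045, 0.413953)  len=0.4986
  (v26,v30,v31) [-++] → (-0.4063, -2.06045, 0.413953)–(-0.4063, -2.05102, 0.428)  len=0.0169
  (v26,v31,v27) [-++] → (-0.4063, -2.05102, 0.428)–(-0.4063, -1.7801, 0.332735)  len=0.2872
  (v28,v33,v29) [++-] → (-0.4063, -2.03052, -0.420792)–(-0.4063, -1.7801, -0.332735)  len=0.2655
  (v29,v33,v34) [-++] → (-0.4063, -2.03052, -0.420792)–(-0.4063, -2.05102, -0.428)  len=0.0217
  (v29,v34,v25) [-+-] → (-0.4063, -2.05102, -0.428)–(-0.4063, -2.31768, -0.0308949)  len=0.4783
  (v25,v34,v30) [-++] → (-0.4063, -2.31768, -0.0308949)–(-0.4063, -2.33843, 0)  len=0.0372

Chained into 2 loop(s):
  loop 1: 12 segments, perimeter = 2.6372
  loop 2: 12 segments, perimeter = 2.6372
Total perimeter = 5.274


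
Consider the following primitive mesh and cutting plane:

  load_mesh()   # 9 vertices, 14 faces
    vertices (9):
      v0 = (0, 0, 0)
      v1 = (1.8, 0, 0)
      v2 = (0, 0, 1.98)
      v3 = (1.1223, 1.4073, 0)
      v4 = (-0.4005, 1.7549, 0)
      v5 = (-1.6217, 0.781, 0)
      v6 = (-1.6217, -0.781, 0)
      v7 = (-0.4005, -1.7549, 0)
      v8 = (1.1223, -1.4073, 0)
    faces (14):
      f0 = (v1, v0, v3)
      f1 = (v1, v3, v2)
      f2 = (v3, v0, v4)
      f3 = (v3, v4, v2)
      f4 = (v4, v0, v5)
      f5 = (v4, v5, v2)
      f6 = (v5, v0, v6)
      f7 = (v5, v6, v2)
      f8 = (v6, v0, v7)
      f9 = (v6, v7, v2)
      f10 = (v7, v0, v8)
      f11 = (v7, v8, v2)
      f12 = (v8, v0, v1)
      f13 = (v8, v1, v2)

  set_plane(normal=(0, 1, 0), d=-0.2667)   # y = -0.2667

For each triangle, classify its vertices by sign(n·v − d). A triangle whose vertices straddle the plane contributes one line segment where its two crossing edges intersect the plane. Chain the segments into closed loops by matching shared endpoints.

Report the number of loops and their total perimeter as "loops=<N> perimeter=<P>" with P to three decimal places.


loops=1 perimeter=8.050

Straddling triangles (8 of 14):
  (v5,v0,v6) [++-] → (-0.553787, -0.2667, 0)–(-1.6217, -0.2667, 0)  len=1.0679
  (v5,v6,v2) [+-+] → (-1.6217, -0.2667, 0)–(-0.553787, -0.2667, 1.30386)  len=1.6854
  (v6,v0,v7) [-+-] → (-0.553787, -0.2667, 0)–(-0.0608658, -0.2667, 0)  len=0.4929
  (v6,v7,v2) [--+] → (-0.0608658, -0.2667, 1.67909)–(-0.553787, -0.2667, 1.30386)  len=0.6195
  (v7,v0,v8) [-+-] → (-0.0608658, -0.2667, 0)–(0.212689, -0.2667, 0)  len=0.2736
  (v7,v8,v2) [--+] → (0.212689, -0.2667, 1.60477)–(-0.0608658, -0.2667, 1.67909)  len=0.2835
  (v8,v0,v1) [-++] → (0.212689, -0.2667, 0)–(1.67157, -0.2667, 0)  len=1.4589
  (v8,v1,v2) [-++] → (1.67157, -0.2667, 0)–(0.212689, -0.2667, 1.60477)  len=2.1688

Chained into 1 loop(s):
  loop 1: 8 segments, perimeter = 8.0504
Total perimeter = 8.050


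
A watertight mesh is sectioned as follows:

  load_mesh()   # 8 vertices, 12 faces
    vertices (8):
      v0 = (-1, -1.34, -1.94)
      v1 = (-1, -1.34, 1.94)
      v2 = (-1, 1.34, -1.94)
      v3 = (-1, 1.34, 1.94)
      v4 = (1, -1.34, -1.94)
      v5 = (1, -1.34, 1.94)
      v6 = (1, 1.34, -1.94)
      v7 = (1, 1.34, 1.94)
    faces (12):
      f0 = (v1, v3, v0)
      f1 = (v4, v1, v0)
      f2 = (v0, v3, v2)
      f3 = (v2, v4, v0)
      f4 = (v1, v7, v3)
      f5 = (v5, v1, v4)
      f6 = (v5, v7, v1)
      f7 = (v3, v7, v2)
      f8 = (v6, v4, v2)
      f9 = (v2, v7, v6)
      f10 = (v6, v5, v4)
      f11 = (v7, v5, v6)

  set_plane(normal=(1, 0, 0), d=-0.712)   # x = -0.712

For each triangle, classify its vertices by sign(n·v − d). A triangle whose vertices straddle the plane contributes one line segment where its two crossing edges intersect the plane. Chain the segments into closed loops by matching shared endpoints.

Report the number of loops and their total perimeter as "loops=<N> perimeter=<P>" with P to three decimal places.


Straddling triangles (8 of 12):
  (v4,v1,v0) [+--] → (-0.712, -1.34, 1.38128)–(-0.712, -1.34, -1.94)  len=3.3213
  (v2,v4,v0) [-+-] → (-0.712, 0.95408, -1.94)–(-0.712, -1.34, -1.94)  len=2.2941
  (v1,v7,v3) [-+-] → (-0.712, -0.95408, 1.94)–(-0.712, 1.34, 1.94)  len=2.2941
  (v5,v1,v4) [+-+] → (-0.712, -1.34, 1.94)–(-0.712, -1.34, 1.38128)  len=0.5587
  (v5,v7,v1) [++-] → (-0.712, -0.95408, 1.94)–(-0.712, -1.34, 1.94)  len=0.3859
  (v3,v7,v2) [-+-] → (-0.712, 1.34, 1.94)–(-0.712, 1.34, -1.38128)  len=3.3213
  (v6,v4,v2) [++-] → (-0.712, 0.95408, -1.94)–(-0.712, 1.34, -1.94)  len=0.3859
  (v2,v7,v6) [-++] → (-0.712, 1.34, -1.38128)–(-0.712, 1.34, -1.94)  len=0.5587

Chained into 1 loop(s):
  loop 1: 8 segments, perimeter = 13.1200
Total perimeter = 13.120

loops=1 perimeter=13.120


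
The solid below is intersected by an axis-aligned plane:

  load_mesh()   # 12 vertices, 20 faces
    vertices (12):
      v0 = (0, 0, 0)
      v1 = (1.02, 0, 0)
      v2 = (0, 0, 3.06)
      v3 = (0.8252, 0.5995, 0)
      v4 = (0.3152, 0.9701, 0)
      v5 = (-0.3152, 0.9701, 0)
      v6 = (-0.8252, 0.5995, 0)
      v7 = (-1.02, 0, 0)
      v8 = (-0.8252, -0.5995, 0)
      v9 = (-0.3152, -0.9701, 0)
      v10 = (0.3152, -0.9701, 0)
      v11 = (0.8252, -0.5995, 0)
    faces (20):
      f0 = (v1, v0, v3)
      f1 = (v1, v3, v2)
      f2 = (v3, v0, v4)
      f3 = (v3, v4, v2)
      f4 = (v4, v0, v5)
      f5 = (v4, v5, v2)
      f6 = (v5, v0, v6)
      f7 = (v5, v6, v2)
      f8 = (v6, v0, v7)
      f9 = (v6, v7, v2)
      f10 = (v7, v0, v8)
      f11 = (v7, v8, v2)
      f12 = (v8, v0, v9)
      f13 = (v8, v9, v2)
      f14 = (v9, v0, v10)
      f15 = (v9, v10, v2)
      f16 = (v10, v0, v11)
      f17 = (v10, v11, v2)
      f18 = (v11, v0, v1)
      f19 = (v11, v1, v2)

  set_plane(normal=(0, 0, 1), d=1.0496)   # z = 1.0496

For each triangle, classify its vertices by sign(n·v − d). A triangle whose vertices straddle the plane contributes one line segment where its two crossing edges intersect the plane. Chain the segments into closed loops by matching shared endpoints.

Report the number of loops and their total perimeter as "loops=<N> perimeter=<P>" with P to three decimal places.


loops=1 perimeter=4.142

Straddling triangles (10 of 20):
  (v1,v3,v2) [--+] → (0.542151, 0.393868, 1.0496)–(0.670133, 0, 1.0496)  len=0.4141
  (v3,v4,v2) [--+] → (0.207084, 0.637349, 1.0496)–(0.542151, 0.393868, 1.0496)  len=0.4142
  (v4,v5,v2) [--+] → (-0.207084, 0.637349, 1.0496)–(0.207084, 0.637349, 1.0496)  len=0.4142
  (v5,v6,v2) [--+] → (-0.542151, 0.393868, 1.0496)–(-0.207084, 0.637349, 1.0496)  len=0.4142
  (v6,v7,v2) [--+] → (-0.670133, 0, 1.0496)–(-0.542151, 0.393868, 1.0496)  len=0.4141
  (v7,v8,v2) [--+] → (-0.542151, -0.393868, 1.0496)–(-0.670133, 0, 1.0496)  len=0.4141
  (v8,v9,v2) [--+] → (-0.207084, -0.637349, 1.0496)–(-0.542151, -0.393868, 1.0496)  len=0.4142
  (v9,v10,v2) [--+] → (0.207084, -0.637349, 1.0496)–(-0.207084, -0.637349, 1.0496)  len=0.4142
  (v10,v11,v2) [--+] → (0.542151, -0.393868, 1.0496)–(0.207084, -0.637349, 1.0496)  len=0.4142
  (v11,v1,v2) [--+] → (0.670133, 0, 1.0496)–(0.542151, -0.393868, 1.0496)  len=0.4141

Chained into 1 loop(s):
  loop 1: 10 segments, perimeter = 4.1417
Total perimeter = 4.142


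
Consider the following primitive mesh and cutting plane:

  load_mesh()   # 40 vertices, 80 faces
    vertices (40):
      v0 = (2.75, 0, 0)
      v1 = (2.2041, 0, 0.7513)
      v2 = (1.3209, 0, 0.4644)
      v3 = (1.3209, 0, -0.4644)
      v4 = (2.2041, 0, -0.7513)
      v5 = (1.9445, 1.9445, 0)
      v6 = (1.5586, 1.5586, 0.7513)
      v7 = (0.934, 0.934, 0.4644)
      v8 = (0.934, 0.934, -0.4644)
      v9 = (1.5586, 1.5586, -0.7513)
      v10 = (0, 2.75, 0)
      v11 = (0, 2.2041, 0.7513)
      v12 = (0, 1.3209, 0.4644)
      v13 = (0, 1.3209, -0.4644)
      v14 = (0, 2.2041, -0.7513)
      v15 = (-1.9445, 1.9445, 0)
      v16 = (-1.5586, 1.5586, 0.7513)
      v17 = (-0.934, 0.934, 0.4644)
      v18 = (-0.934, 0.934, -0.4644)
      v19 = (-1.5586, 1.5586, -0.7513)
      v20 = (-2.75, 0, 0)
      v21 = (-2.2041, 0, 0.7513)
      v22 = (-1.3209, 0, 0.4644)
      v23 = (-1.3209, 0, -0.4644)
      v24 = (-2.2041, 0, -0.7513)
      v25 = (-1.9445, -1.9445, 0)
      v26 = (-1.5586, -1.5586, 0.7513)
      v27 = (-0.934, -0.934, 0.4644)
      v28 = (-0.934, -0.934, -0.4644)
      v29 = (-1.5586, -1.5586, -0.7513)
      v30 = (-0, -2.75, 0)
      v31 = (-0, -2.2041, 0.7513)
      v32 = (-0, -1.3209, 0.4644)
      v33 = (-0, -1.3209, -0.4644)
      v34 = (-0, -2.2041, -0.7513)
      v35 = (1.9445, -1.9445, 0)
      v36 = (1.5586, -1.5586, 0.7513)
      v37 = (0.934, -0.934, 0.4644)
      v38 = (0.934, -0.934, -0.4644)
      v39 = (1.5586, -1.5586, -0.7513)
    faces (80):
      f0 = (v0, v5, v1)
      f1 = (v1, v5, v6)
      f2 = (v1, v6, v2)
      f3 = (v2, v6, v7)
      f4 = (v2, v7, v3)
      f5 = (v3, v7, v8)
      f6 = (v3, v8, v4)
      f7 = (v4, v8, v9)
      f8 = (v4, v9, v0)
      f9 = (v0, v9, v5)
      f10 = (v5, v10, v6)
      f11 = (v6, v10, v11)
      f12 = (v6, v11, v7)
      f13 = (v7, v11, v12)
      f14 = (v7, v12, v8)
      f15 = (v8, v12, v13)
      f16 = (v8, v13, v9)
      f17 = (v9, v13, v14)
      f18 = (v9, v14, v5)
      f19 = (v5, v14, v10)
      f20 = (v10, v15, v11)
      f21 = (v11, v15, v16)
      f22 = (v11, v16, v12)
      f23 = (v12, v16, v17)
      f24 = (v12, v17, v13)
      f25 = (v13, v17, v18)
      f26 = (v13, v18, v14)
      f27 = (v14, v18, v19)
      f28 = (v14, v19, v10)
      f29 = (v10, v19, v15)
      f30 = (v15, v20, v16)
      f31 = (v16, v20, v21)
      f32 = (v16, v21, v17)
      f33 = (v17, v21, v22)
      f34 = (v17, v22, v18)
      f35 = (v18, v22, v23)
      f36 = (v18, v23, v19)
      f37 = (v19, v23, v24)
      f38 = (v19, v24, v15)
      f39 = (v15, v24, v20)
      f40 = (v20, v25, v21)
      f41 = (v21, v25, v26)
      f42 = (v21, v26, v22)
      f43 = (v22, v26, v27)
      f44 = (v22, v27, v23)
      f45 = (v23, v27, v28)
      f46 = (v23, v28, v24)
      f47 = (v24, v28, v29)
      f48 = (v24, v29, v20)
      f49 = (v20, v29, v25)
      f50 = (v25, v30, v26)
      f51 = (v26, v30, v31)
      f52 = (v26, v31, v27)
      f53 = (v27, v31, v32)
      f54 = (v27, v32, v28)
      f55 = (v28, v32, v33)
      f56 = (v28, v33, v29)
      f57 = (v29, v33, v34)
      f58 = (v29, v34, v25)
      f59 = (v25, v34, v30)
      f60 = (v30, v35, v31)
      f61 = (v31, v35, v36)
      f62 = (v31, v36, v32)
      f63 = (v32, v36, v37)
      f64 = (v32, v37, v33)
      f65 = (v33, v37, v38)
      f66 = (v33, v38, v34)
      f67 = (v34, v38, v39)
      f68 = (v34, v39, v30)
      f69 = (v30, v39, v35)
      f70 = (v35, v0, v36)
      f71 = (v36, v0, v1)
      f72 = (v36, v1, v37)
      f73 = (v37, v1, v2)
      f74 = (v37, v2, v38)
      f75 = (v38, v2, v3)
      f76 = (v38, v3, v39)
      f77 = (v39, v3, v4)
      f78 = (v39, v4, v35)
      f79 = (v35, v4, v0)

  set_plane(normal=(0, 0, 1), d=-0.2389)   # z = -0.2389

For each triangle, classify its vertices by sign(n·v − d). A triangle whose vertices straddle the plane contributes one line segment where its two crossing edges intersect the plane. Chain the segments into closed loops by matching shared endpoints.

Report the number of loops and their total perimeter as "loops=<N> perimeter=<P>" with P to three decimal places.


loops=2 perimeter=23.863

Straddling triangles (32 of 80):
  (v2,v7,v3) [++-] → (1.22697, 0.226762, -0.2389)–(1.3209, 0, -0.2389)  len=0.2454
  (v3,v7,v8) [-+-] → (1.22697, 0.226762, -0.2389)–(0.934, 0.934, -0.2389)  len=0.7655
  (v4,v9,v0) [--+] → (2.37116, 0.495607, -0.2389)–(2.57641, 0, -0.2389)  len=0.5364
  (v0,v9,v5) [+-+] → (2.37116, 0.495607, -0.2389)–(1.82179, 1.82179, -0.2389)  len=1.4355
  (v7,v12,v8) [++-] → (0.707238, 1.02793, -0.2389)–(0.934, 0.934, -0.2389)  len=0.2454
  (v8,v12,v13) [-+-] → (0.707238, 1.02793, -0.2389)–(0, 1.3209, -0.2389)  len=0.7655
  (v9,v14,v5) [--+] → (1.32618, 2.02705, -0.2389)–(1.82179, 1.82179, -0.2389)  len=0.5364
  (v5,v14,v10) [+-+] → (1.32618, 2.02705, -0.2389)–(0, 2.57641, -0.2389)  len=1.4355
  (v12,v17,v13) [++-] → (-0.226762, 1.22697, -0.2389)–(0, 1.3209, -0.2389)  len=0.2454
  (v13,v17,v18) [-+-] → (-0.226762, 1.22697, -0.2389)–(-0.934, 0.934, -0.2389)  len=0.7655
  (v14,v19,v10) [--+] → (-0.495607, 2.37116, -0.2389)–(0, 2.57641, -0.2389)  len=0.5364
  (v10,v19,v15) [+-+] → (-0.495607, 2.37116, -0.2389)–(-1.82179, 1.82179, -0.2389)  len=1.4355
  (v17,v22,v18) [++-] → (-1.02793, 0.707238, -0.2389)–(-0.934, 0.934, -0.2389)  len=0.2454
  (v18,v22,v23) [-+-] → (-1.02793, 0.707238, -0.2389)–(-1.3209, 0, -0.2389)  len=0.7655
  (v19,v24,v15) [--+] → (-2.02705, 1.32618, -0.2389)–(-1.82179, 1.82179, -0.2389)  len=0.5364
  (v15,v24,v20) [+-+] → (-2.02705, 1.32618, -0.2389)–(-2.57641, 0, -0.2389)  len=1.4355
  (v22,v27,v23) [++-] → (-1.22697, -0.226762, -0.2389)–(-1.3209, 0, -0.2389)  len=0.2454
  (v23,v27,v28) [-+-] → (-1.22697, -0.226762, -0.2389)–(-0.934, -0.934, -0.2389)  len=0.7655
  (v24,v29,v20) [--+] → (-2.37116, -0.495607, -0.2389)–(-2.57641, 0, -0.2389)  len=0.5364
  (v20,v29,v25) [+-+] → (-2.37116, -0.495607, -0.2389)–(-1.82179, -1.82179, -0.2389)  len=1.4355
  (v27,v32,v28) [++-] → (-0.707238, -1.02793, -0.2389)–(-0.934, -0.934, -0.2389)  len=0.2454
  (v28,v32,v33) [-+-] → (-0.707238, -1.02793, -0.2389)–(0, -1.3209, -0.2389)  len=0.7655
  (v29,v34,v25) [--+] → (-1.32618, -2.02705, -0.2389)–(-1.82179, -1.82179, -0.2389)  len=0.5364
  (v25,v34,v30) [+-+] → (-1.32618, -2.02705, -0.2389)–(0, -2.57641, -0.2389)  len=1.4355
  (v32,v37,v33) [++-] → (0.226762, -1.22697, -0.2389)–(0, -1.3209, -0.2389)  len=0.2454
  (v33,v37,v38) [-+-] → (0.226762, -1.22697, -0.2389)–(0.934, -0.934, -0.2389)  len=0.7655
  (v34,v39,v30) [--+] → (0.495607, -2.37116, -0.2389)–(0, -2.57641, -0.2389)  len=0.5364
  (v30,v39,v35) [+-+] → (0.495607, -2.37116, -0.2389)–(1.82179, -1.82179, -0.2389)  len=1.4355
  (v37,v2,v38) [++-] → (1.02793, -0.707238, -0.2389)–(0.934, -0.934, -0.2389)  len=0.2454
  (v38,v2,v3) [-+-] → (1.02793, -0.707238, -0.2389)–(1.3209, 0, -0.2389)  len=0.7655
  (v39,v4,v35) [--+] → (2.02705, -1.32618, -0.2389)–(1.82179, -1.82179, -0.2389)  len=0.5364
  (v35,v4,v0) [+-+] → (2.02705, -1.32618, -0.2389)–(2.57641, 0, -0.2389)  len=1.4355

Chained into 2 loop(s):
  loop 1: 16 segments, perimeter = 8.0877
  loop 2: 16 segments, perimeter = 15.7752
Total perimeter = 23.863


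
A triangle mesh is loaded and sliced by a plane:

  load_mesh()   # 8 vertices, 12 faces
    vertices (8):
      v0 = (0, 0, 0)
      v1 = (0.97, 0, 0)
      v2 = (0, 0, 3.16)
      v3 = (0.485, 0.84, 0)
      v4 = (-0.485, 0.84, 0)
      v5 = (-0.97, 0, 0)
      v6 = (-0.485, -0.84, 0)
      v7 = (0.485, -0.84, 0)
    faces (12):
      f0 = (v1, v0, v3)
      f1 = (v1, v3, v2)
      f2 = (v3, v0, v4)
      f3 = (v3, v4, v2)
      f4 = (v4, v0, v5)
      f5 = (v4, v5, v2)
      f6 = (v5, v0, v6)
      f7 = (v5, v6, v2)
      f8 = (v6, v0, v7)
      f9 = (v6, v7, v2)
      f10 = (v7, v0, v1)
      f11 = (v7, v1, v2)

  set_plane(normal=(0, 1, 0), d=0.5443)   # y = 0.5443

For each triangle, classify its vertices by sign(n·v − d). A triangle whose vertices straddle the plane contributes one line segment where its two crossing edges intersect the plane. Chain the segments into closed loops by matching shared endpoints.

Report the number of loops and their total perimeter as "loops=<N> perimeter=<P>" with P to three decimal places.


Straddling triangles (6 of 12):
  (v1,v0,v3) [--+] → (0.314268, 0.5443, 0)–(0.655732, 0.5443, 0)  len=0.3415
  (v1,v3,v2) [-+-] → (0.655732, 0.5443, 0)–(0.314268, 0.5443, 1.1124)  len=1.1636
  (v3,v0,v4) [+-+] → (0.314268, 0.5443, 0)–(-0.314268, 0.5443, 0)  len=0.6285
  (v3,v4,v2) [++-] → (-0.314268, 0.5443, 1.1124)–(0.314268, 0.5443, 1.1124)  len=0.6285
  (v4,v0,v5) [+--] → (-0.314268, 0.5443, 0)–(-0.655732, 0.5443, 0)  len=0.3415
  (v4,v5,v2) [+--] → (-0.655732, 0.5443, 0)–(-0.314268, 0.5443, 1.1124)  len=1.1636

Chained into 1 loop(s):
  loop 1: 6 segments, perimeter = 4.2672
Total perimeter = 4.267

loops=1 perimeter=4.267


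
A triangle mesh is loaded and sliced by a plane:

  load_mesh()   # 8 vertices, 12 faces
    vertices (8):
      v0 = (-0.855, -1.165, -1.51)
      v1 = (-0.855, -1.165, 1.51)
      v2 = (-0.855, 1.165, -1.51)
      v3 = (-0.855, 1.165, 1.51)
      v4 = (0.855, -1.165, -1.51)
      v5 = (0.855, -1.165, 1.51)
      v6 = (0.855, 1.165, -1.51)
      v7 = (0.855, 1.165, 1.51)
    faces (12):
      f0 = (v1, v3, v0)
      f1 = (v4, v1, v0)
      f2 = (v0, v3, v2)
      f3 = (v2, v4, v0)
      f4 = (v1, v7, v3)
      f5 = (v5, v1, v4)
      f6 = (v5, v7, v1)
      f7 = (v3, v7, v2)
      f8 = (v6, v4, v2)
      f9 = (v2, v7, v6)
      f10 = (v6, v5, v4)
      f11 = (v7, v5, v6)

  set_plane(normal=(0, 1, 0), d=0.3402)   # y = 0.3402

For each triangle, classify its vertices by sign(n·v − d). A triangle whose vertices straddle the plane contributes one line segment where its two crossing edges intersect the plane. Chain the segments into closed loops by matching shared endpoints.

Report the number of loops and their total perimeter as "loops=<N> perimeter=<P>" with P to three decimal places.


loops=1 perimeter=9.460

Straddling triangles (8 of 12):
  (v1,v3,v0) [-+-] → (-0.855, 0.3402, 1.51)–(-0.855, 0.3402, 0.440946)  len=1.0691
  (v0,v3,v2) [-++] → (-0.855, 0.3402, 0.440946)–(-0.855, 0.3402, -1.51)  len=1.9509
  (v2,v4,v0) [+--] → (-0.249675, 0.3402, -1.51)–(-0.855, 0.3402, -1.51)  len=0.6053
  (v1,v7,v3) [-++] → (0.249675, 0.3402, 1.51)–(-0.855, 0.3402, 1.51)  len=1.1047
  (v5,v7,v1) [-+-] → (0.855, 0.3402, 1.51)–(0.249675, 0.3402, 1.51)  len=0.6053
  (v6,v4,v2) [+-+] → (0.855, 0.3402, -1.51)–(-0.249675, 0.3402, -1.51)  len=1.1047
  (v6,v5,v4) [+--] → (0.855, 0.3402, -0.440946)–(0.855, 0.3402, -1.51)  len=1.0691
  (v7,v5,v6) [+-+] → (0.855, 0.3402, 1.51)–(0.855, 0.3402, -0.440946)  len=1.9509

Chained into 1 loop(s):
  loop 1: 8 segments, perimeter = 9.4600
Total perimeter = 9.460


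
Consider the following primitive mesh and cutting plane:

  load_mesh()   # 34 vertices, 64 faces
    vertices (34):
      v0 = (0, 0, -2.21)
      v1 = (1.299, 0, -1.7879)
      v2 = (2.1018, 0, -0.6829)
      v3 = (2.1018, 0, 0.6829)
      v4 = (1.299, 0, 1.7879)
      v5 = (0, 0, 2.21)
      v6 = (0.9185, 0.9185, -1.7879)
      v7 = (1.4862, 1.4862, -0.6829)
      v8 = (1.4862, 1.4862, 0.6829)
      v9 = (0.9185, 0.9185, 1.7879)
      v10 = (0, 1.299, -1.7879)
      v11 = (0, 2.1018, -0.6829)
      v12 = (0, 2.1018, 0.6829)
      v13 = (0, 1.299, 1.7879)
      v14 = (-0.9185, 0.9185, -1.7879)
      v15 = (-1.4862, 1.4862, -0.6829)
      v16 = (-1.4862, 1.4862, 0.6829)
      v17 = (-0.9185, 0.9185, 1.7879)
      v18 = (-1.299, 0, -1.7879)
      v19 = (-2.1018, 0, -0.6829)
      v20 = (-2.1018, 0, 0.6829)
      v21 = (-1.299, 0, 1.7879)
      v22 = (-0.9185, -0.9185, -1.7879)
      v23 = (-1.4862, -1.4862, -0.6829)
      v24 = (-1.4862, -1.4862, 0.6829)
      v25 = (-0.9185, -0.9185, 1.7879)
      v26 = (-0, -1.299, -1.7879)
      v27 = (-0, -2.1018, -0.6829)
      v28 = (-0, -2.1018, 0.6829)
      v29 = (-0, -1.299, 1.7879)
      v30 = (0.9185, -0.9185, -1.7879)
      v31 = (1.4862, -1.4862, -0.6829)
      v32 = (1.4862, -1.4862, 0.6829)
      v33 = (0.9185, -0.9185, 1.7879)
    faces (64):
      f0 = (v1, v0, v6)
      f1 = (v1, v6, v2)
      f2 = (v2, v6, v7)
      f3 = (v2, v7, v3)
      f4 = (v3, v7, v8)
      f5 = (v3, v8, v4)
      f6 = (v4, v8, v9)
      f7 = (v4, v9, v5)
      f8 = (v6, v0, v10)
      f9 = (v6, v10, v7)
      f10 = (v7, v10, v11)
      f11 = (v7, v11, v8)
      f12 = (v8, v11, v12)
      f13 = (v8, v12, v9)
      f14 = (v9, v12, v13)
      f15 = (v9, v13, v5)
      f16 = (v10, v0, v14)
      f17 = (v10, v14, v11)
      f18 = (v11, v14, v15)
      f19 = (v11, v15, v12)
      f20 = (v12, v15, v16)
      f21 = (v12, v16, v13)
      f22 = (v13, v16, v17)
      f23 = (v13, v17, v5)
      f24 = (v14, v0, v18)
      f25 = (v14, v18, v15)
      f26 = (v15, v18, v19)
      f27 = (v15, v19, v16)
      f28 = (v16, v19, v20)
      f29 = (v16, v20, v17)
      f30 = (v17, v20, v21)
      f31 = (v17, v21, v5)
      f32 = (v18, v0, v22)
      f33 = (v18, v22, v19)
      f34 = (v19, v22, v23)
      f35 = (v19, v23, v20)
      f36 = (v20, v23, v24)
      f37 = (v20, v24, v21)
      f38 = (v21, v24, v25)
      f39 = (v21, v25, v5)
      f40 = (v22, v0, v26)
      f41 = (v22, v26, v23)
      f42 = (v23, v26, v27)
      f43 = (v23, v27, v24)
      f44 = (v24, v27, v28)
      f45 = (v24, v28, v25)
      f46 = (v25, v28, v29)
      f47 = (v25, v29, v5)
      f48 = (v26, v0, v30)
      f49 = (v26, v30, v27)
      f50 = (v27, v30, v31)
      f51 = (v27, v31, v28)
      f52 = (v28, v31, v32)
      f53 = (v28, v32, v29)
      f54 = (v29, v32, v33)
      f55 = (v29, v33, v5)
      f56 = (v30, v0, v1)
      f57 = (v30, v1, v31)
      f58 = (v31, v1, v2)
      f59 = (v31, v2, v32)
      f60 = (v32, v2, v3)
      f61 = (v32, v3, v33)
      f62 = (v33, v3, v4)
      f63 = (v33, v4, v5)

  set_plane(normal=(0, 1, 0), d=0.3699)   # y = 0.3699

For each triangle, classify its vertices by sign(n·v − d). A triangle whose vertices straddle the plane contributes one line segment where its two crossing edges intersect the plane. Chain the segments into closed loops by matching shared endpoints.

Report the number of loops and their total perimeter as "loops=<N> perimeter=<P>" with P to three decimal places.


Straddling triangles (20 of 64):
  (v1,v0,v6) [--+] → (0.3699, 0.3699, -2.04001)–(1.14576, 0.3699, -1.7879)  len=0.8158
  (v1,v6,v2) [-+-] → (1.14576, 0.3699, -1.7879)–(1.62526, 0.3699, -1.12791)  len=0.8158
  (v2,v6,v7) [-++] → (1.62526, 0.3699, -1.12791)–(1.94858, 0.3699, -0.6829)  len=0.5501
  (v2,v7,v3) [-+-] → (1.94858, 0.3699, -0.6829)–(1.94858, 0.3699, 0.342966)  len=1.0259
  (v3,v7,v8) [-++] → (1.94858, 0.3699, 0.342966)–(1.94858, 0.3699, 0.6829)  len=0.3399
  (v3,v8,v4) [-+-] → (1.94858, 0.3699, 0.6829)–(1.34559, 0.3699, 1.51288)  len=1.0259
  (v4,v8,v9) [-++] → (1.34559, 0.3699, 1.51288)–(1.14576, 0.3699, 1.7879)  len=0.3400
  (v4,v9,v5) [-+-] → (1.14576, 0.3699, 1.7879)–(0.3699, 0.3699, 2.04001)  len=0.8158
  (v6,v0,v10) [+-+] → (0.3699, 0.3699, -2.04001)–(0, 0.3699, -2.0898)  len=0.3732
  (v9,v13,v5) [++-] → (0, 0.3699, 2.0898)–(0.3699, 0.3699, 2.04001)  len=0.3732
  (v10,v0,v14) [+-+] → (0, 0.3699, -2.0898)–(-0.3699, 0.3699, -2.04001)  len=0.3732
  (v13,v17,v5) [++-] → (-0.3699, 0.3699, 2.04001)–(0, 0.3699, 2.0898)  len=0.3732
  (v14,v0,v18) [+--] → (-0.3699, 0.3699, -2.04001)–(-1.14576, 0.3699, -1.7879)  len=0.8158
  (v14,v18,v15) [+-+] → (-1.14576, 0.3699, -1.7879)–(-1.34559, 0.3699, -1.51288)  len=0.3400
  (v15,v18,v19) [+--] → (-1.34559, 0.3699, -1.51288)–(-1.94858, 0.3699, -0.6829)  len=1.0259
  (v15,v19,v16) [+-+] → (-1.94858, 0.3699, -0.6829)–(-1.94858, 0.3699, -0.342966)  len=0.3399
  (v16,v19,v20) [+--] → (-1.94858, 0.3699, -0.342966)–(-1.94858, 0.3699, 0.6829)  len=1.0259
  (v16,v20,v17) [+-+] → (-1.94858, 0.3699, 0.6829)–(-1.62526, 0.3699, 1.12791)  len=0.5501
  (v17,v20,v21) [+--] → (-1.62526, 0.3699, 1.12791)–(-1.14576, 0.3699, 1.7879)  len=0.8158
  (v17,v21,v5) [+--] → (-1.14576, 0.3699, 1.7879)–(-0.3699, 0.3699, 2.04001)  len=0.8158

Chained into 1 loop(s):
  loop 1: 20 segments, perimeter = 12.9511
Total perimeter = 12.951

loops=1 perimeter=12.951
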